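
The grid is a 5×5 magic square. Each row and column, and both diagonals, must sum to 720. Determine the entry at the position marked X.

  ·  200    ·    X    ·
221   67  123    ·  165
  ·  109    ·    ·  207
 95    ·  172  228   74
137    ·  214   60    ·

102

Using row 2: 221 + 67 + 123 + 165 + ? → (2,4) = 720 − 576 = 144.
From row 4, 720 − (95 + 172 + 228 + 74) gives (4,2) = 151.
Column 2 needs 720; the known cells sum to 527, so (5,2) = 193.
Row 5 must total 720; the given cells sum to 604, so (5,5) = 116.
Column 5 needs 720; the known cells sum to 562, so (1,5) = 158.
Anti-diagonal: 158 + 144 + 151 + 137 + ? = 720, so (3,3) = 130.
Column 3: 123 + 130 + 172 + 214 + ? = 720, so (1,3) = 81.
From main diagonal, 720 − (67 + 130 + 228 + 116) gives (1,1) = 179.
Row 1 needs 720; the known cells sum to 618, so (1,4) = 102.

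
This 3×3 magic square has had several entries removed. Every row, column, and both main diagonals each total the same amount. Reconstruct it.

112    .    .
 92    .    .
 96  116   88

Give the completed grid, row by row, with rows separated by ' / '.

Column 1 is already complete: 112 + 92 + 96 = 300, so that is the magic constant.
Using main diagonal: 112 + 88 + ? → (2,2) = 300 − 200 = 100.
The remaining cell in anti-diagonal is (1,3) = 300 − 196 = 104.
Row 1: 112 + 104 + ? = 300, so (1,2) = 84.
From row 2, 300 − (92 + 100) gives (2,3) = 108.

112 84 104 / 92 100 108 / 96 116 88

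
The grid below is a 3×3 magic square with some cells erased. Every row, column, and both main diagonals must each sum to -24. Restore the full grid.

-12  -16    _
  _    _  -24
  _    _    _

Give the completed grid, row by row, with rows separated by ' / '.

The remaining cell in row 1 is (1,3) = -24 − (-28) = 4.
Using column 3: 4 + (-24) + ? → (3,3) = -24 − (-20) = -4.
Main diagonal: -12 + (-4) + ? = -24, so (2,2) = -8.
The remaining cell in anti-diagonal is (3,1) = -24 − (-4) = -20.
Row 2: -8 + (-24) + ? = -24, so (2,1) = 8.
Using row 3: -20 + (-4) + ? → (3,2) = -24 − (-24) = 0.

-12 -16 4 / 8 -8 -24 / -20 0 -4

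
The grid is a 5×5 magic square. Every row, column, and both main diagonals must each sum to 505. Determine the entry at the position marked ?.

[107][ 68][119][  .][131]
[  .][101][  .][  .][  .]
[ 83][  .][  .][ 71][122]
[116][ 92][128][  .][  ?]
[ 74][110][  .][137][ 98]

Row 1 needs 505; the known cells sum to 425, so (1,4) = 80.
From row 5, 505 − (74 + 110 + 137 + 98) gives (5,3) = 86.
Column 1 needs 505; the known cells sum to 380, so (2,1) = 125.
The remaining cell in column 2 is (3,2) = 505 − 371 = 134.
Using row 3: 83 + 134 + 71 + 122 + ? → (3,3) = 505 − 410 = 95.
The remaining cell in column 3 is (2,3) = 505 − 428 = 77.
The remaining cell in main diagonal is (4,4) = 505 − 401 = 104.
Using anti-diagonal: 131 + 95 + 92 + 74 + ? → (2,4) = 505 − 392 = 113.
Row 2 must total 505; the given cells sum to 416, so (2,5) = 89.
The remaining cell in row 4 is (4,5) = 505 − 440 = 65.

65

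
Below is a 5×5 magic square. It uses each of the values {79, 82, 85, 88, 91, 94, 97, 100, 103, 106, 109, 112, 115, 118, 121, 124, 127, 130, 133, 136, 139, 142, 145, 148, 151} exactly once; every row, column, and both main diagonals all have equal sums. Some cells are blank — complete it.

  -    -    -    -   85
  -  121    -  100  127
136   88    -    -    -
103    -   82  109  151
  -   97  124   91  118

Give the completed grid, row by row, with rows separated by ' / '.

112 139 106 133 85 / 79 121 148 100 127 / 136 88 115 142 94 / 103 130 82 109 151 / 145 97 124 91 118

The 25 entries sum to 2875, so each line sums to 2875/5 = 575.
From row 4, 575 − (103 + 82 + 109 + 151) gives (4,2) = 130.
From row 5, 575 − (97 + 124 + 91 + 118) gives (5,1) = 145.
Column 2 needs 575; the known cells sum to 436, so (1,2) = 139.
The remaining cell in column 5 is (3,5) = 575 − 481 = 94.
Using anti-diagonal: 85 + 100 + 130 + 145 + ? → (3,3) = 575 − 460 = 115.
Row 3 must total 575; the given cells sum to 433, so (3,4) = 142.
Column 4: 100 + 142 + 109 + 91 + ? = 575, so (1,4) = 133.
Main diagonal must total 575; the given cells sum to 463, so (1,1) = 112.
From row 1, 575 − (112 + 139 + 133 + 85) gives (1,3) = 106.
Column 1 needs 575; the known cells sum to 496, so (2,1) = 79.
Column 3 needs 575; the known cells sum to 427, so (2,3) = 148.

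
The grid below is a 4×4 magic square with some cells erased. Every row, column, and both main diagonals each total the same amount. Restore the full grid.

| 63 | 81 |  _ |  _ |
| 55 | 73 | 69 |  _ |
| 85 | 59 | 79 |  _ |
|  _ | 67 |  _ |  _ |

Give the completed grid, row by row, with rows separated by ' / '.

Column 2 is already complete: 81 + 73 + 59 + 67 = 280, so that is the magic constant.
Row 2: 55 + 73 + 69 + ? = 280, so (2,4) = 83.
From row 3, 280 − (85 + 59 + 79) gives (3,4) = 57.
Column 1 must total 280; the given cells sum to 203, so (4,1) = 77.
Using main diagonal: 63 + 73 + 79 + ? → (4,4) = 280 − 215 = 65.
Anti-diagonal: 69 + 59 + 77 + ? = 280, so (1,4) = 75.
The remaining cell in row 1 is (1,3) = 280 − 219 = 61.
The remaining cell in row 4 is (4,3) = 280 − 209 = 71.

63 81 61 75 / 55 73 69 83 / 85 59 79 57 / 77 67 71 65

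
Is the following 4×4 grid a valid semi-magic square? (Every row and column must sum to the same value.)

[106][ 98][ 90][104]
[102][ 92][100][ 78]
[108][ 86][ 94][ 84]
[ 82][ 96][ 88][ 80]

No — row 4 sums to 346 but row 1 sums to 398.

Row 1: 106 + 98 + 90 + 104 = 398.
Row 2: 102 + 92 + 100 + 78 = 372.
Row 3: 108 + 86 + 94 + 84 = 372.
Row 4: 82 + 96 + 88 + 80 = 346.
Column 1: 106 + 102 + 108 + 82 = 398.
Column 2: 98 + 92 + 86 + 96 = 372.
Column 3: 90 + 100 + 94 + 88 = 372.
Column 4: 104 + 78 + 84 + 80 = 346.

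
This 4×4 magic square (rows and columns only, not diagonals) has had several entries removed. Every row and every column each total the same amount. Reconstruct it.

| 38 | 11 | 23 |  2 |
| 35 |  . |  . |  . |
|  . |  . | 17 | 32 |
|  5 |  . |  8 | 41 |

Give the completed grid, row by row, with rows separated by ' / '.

Row 1 is already complete: 38 + 11 + 23 + 2 = 74, so that is the magic constant.
Row 4 needs 74; the known cells sum to 54, so (4,2) = 20.
Column 1 must total 74; the given cells sum to 78, so (3,1) = -4.
The remaining cell in column 3 is (2,3) = 74 − 48 = 26.
Using column 4: 2 + 32 + 41 + ? → (2,4) = 74 − 75 = -1.
Row 2: 35 + 26 + (-1) + ? = 74, so (2,2) = 14.
Row 3: -4 + 17 + 32 + ? = 74, so (3,2) = 29.

38 11 23 2 / 35 14 26 -1 / -4 29 17 32 / 5 20 8 41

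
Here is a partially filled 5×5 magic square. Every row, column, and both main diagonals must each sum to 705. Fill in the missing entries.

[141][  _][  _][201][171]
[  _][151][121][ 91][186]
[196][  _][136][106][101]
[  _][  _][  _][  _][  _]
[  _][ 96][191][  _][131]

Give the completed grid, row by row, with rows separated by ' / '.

Using row 2: 151 + 121 + 91 + 186 + ? → (2,1) = 705 − 549 = 156.
Row 3: 196 + 136 + 106 + 101 + ? = 705, so (3,2) = 166.
Column 5 must total 705; the given cells sum to 589, so (4,5) = 116.
Main diagonal needs 705; the known cells sum to 559, so (4,4) = 146.
From column 4, 705 − (201 + 91 + 106 + 146) gives (5,4) = 161.
From row 5, 705 − (96 + 191 + 161 + 131) gives (5,1) = 126.
From column 1, 705 − (141 + 156 + 196 + 126) gives (4,1) = 86.
Anti-diagonal: 171 + 91 + 136 + 126 + ? = 705, so (4,2) = 181.
From row 4, 705 − (86 + 181 + 146 + 116) gives (4,3) = 176.
From column 2, 705 − (151 + 166 + 181 + 96) gives (1,2) = 111.
Column 3: 121 + 136 + 176 + 191 + ? = 705, so (1,3) = 81.

141 111 81 201 171 / 156 151 121 91 186 / 196 166 136 106 101 / 86 181 176 146 116 / 126 96 191 161 131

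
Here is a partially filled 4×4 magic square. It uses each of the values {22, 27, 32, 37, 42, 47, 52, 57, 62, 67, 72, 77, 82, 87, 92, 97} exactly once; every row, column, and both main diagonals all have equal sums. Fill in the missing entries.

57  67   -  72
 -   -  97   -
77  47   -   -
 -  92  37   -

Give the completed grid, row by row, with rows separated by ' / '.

The 16 entries sum to 952, so each line sums to 952/4 = 238.
Row 1: 57 + 67 + 72 + ? = 238, so (1,3) = 42.
Column 2: 67 + 47 + 92 + ? = 238, so (2,2) = 32.
Column 3 must total 238; the given cells sum to 176, so (3,3) = 62.
From main diagonal, 238 − (57 + 32 + 62) gives (4,4) = 87.
Anti-diagonal: 72 + 97 + 47 + ? = 238, so (4,1) = 22.
Row 3: 77 + 47 + 62 + ? = 238, so (3,4) = 52.
Column 1 must total 238; the given cells sum to 156, so (2,1) = 82.
From column 4, 238 − (72 + 52 + 87) gives (2,4) = 27.

57 67 42 72 / 82 32 97 27 / 77 47 62 52 / 22 92 37 87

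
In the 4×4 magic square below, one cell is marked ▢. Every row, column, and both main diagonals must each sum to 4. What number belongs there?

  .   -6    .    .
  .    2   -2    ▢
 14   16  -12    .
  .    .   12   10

8

Using row 3: 14 + 16 + (-12) + ? → (3,4) = 4 − 18 = -14.
Column 2: -6 + 2 + 16 + ? = 4, so (4,2) = -8.
Column 3 must total 4; the given cells sum to -2, so (1,3) = 6.
The remaining cell in main diagonal is (1,1) = 4 − 0 = 4.
Row 1 needs 4; the known cells sum to 4, so (1,4) = 0.
From row 4, 4 − (-8 + 12 + 10) gives (4,1) = -10.
Column 1 must total 4; the given cells sum to 8, so (2,1) = -4.
Column 4 needs 4; the known cells sum to -4, so (2,4) = 8.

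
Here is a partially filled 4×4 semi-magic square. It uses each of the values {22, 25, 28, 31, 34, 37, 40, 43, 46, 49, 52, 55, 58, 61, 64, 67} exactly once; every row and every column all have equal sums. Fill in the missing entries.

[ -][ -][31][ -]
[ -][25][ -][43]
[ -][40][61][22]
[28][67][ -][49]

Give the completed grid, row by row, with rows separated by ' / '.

37 46 31 64 / 58 25 52 43 / 55 40 61 22 / 28 67 34 49

The 16 entries sum to 712, so each line sums to 712/4 = 178.
Row 3 must total 178; the given cells sum to 123, so (3,1) = 55.
Using row 4: 28 + 67 + 49 + ? → (4,3) = 178 − 144 = 34.
Column 2 needs 178; the known cells sum to 132, so (1,2) = 46.
Column 3 needs 178; the known cells sum to 126, so (2,3) = 52.
Column 4 must total 178; the given cells sum to 114, so (1,4) = 64.
Row 1: 46 + 31 + 64 + ? = 178, so (1,1) = 37.
The remaining cell in row 2 is (2,1) = 178 − 120 = 58.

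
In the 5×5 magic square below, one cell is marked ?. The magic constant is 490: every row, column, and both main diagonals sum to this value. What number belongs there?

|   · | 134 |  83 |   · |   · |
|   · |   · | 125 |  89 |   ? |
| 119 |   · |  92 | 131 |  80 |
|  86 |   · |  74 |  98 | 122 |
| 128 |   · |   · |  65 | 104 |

113

Using row 3: 119 + 92 + 131 + 80 + ? → (3,2) = 490 − 422 = 68.
The remaining cell in row 4 is (4,2) = 490 − 380 = 110.
Column 3 must total 490; the given cells sum to 374, so (5,3) = 116.
Column 4 needs 490; the known cells sum to 383, so (1,4) = 107.
Anti-diagonal must total 490; the given cells sum to 419, so (1,5) = 71.
The remaining cell in row 1 is (1,1) = 490 − 395 = 95.
Using row 5: 128 + 116 + 65 + 104 + ? → (5,2) = 490 − 413 = 77.
Column 1 must total 490; the given cells sum to 428, so (2,1) = 62.
Column 2 must total 490; the given cells sum to 389, so (2,2) = 101.
From column 5, 490 − (71 + 80 + 122 + 104) gives (2,5) = 113.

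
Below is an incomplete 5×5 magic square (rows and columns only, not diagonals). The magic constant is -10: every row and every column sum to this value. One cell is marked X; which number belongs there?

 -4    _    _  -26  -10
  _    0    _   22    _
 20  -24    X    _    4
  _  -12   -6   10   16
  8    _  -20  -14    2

-8

Row 4 must total -10; the given cells sum to 8, so (4,1) = -18.
Row 5: 8 + (-20) + (-14) + 2 + ? = -10, so (5,2) = 14.
The remaining cell in column 1 is (2,1) = -10 − 6 = -16.
Using column 2: 0 + (-24) + (-12) + 14 + ? → (1,2) = -10 − (-22) = 12.
Column 4 needs -10; the known cells sum to -8, so (3,4) = -2.
From column 5, -10 − (-10 + 4 + 16 + 2) gives (2,5) = -22.
Row 1 needs -10; the known cells sum to -28, so (1,3) = 18.
Using row 2: -16 + 0 + 22 + (-22) + ? → (2,3) = -10 − (-16) = 6.
Row 3 needs -10; the known cells sum to -2, so (3,3) = -8.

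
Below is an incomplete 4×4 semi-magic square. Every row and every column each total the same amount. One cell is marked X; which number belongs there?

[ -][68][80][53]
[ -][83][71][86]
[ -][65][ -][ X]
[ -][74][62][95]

56

Column 2 is complete and sums to 290; that is the magic constant.
The remaining cell in row 1 is (1,1) = 290 − 201 = 89.
From row 2, 290 − (83 + 71 + 86) gives (2,1) = 50.
Row 4 must total 290; the given cells sum to 231, so (4,1) = 59.
The remaining cell in column 1 is (3,1) = 290 − 198 = 92.
The remaining cell in column 3 is (3,3) = 290 − 213 = 77.
Using column 4: 53 + 86 + 95 + ? → (3,4) = 290 − 234 = 56.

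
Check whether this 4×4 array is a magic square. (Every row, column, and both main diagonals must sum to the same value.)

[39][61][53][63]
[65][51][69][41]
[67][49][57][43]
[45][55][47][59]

Row 1: 39 + 61 + 53 + 63 = 216.
Row 2: 65 + 51 + 69 + 41 = 226.
Row 3: 67 + 49 + 57 + 43 = 216.
Row 4: 45 + 55 + 47 + 59 = 206.
Column 1: 39 + 65 + 67 + 45 = 216.
Column 2: 61 + 51 + 49 + 55 = 216.
Column 3: 53 + 69 + 57 + 47 = 226.
Column 4: 63 + 41 + 43 + 59 = 206.
Main diagonal: 39 + 51 + 57 + 59 = 206.
Anti-diagonal: 63 + 69 + 49 + 45 = 226.

No — column 3 sums to 226 but row 3 sums to 216.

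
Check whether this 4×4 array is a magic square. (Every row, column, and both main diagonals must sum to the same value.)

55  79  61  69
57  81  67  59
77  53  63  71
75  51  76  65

Row 1: 55 + 79 + 61 + 69 = 264.
Row 2: 57 + 81 + 67 + 59 = 264.
Row 3: 77 + 53 + 63 + 71 = 264.
Row 4: 75 + 51 + 76 + 65 = 267.
Column 1: 55 + 57 + 77 + 75 = 264.
Column 2: 79 + 81 + 53 + 51 = 264.
Column 3: 61 + 67 + 63 + 76 = 267.
Column 4: 69 + 59 + 71 + 65 = 264.
Main diagonal: 55 + 81 + 63 + 65 = 264.
Anti-diagonal: 69 + 67 + 53 + 75 = 264.

No — main diagonal sums to 264 but row 4 sums to 267.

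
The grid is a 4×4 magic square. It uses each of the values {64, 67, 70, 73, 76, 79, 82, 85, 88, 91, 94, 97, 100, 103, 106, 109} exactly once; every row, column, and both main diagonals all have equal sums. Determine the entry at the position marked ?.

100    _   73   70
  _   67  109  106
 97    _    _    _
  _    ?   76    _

The 16 entries sum to 1384, so each line sums to 1384/4 = 346.
Row 1: 100 + 73 + 70 + ? = 346, so (1,2) = 103.
Row 2: 67 + 109 + 106 + ? = 346, so (2,1) = 64.
Column 1 needs 346; the known cells sum to 261, so (4,1) = 85.
Column 3: 73 + 109 + 76 + ? = 346, so (3,3) = 88.
The remaining cell in main diagonal is (4,4) = 346 − 255 = 91.
Anti-diagonal needs 346; the known cells sum to 264, so (3,2) = 82.
Row 3 must total 346; the given cells sum to 267, so (3,4) = 79.
Using row 4: 85 + 76 + 91 + ? → (4,2) = 346 − 252 = 94.

94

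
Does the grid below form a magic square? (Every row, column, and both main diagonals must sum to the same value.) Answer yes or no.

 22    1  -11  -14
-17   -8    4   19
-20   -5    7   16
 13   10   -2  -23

Row 1: 22 + 1 + (-11) + (-14) = -2.
Row 2: -17 + (-8) + 4 + 19 = -2.
Row 3: -20 + (-5) + 7 + 16 = -2.
Row 4: 13 + 10 + (-2) + (-23) = -2.
Column 1: 22 + (-17) + (-20) + 13 = -2.
Column 2: 1 + (-8) + (-5) + 10 = -2.
Column 3: -11 + 4 + 7 + (-2) = -2.
Column 4: -14 + 19 + 16 + (-23) = -2.
Main diagonal: 22 + (-8) + 7 + (-23) = -2.
Anti-diagonal: -14 + 4 + (-5) + 13 = -2.
All lines sum to -2.

Yes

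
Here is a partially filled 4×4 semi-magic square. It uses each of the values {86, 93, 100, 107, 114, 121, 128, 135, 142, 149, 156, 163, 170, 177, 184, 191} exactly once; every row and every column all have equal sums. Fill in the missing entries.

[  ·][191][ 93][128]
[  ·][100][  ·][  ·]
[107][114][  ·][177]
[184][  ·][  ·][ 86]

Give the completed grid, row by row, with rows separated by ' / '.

142 191 93 128 / 121 100 170 163 / 107 114 156 177 / 184 149 135 86

The 16 entries sum to 2216, so each line sums to 2216/4 = 554.
The remaining cell in row 1 is (1,1) = 554 − 412 = 142.
Row 3 needs 554; the known cells sum to 398, so (3,3) = 156.
Using column 1: 142 + 107 + 184 + ? → (2,1) = 554 − 433 = 121.
Using column 2: 191 + 100 + 114 + ? → (4,2) = 554 − 405 = 149.
The remaining cell in column 4 is (2,4) = 554 − 391 = 163.
The remaining cell in row 2 is (2,3) = 554 − 384 = 170.
Row 4 must total 554; the given cells sum to 419, so (4,3) = 135.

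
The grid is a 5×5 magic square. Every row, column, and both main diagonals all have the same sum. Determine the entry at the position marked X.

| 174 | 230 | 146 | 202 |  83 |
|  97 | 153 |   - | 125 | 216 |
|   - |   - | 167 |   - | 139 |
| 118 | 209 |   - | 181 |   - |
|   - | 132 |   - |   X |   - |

Row 1 is complete and sums to 835; that is the magic constant.
Using row 2: 97 + 153 + 125 + 216 + ? → (2,3) = 835 − 591 = 244.
Column 2: 230 + 153 + 209 + 132 + ? = 835, so (3,2) = 111.
The remaining cell in main diagonal is (5,5) = 835 − 675 = 160.
From anti-diagonal, 835 − (83 + 125 + 167 + 209) gives (5,1) = 251.
From column 1, 835 − (174 + 97 + 118 + 251) gives (3,1) = 195.
Column 5 must total 835; the given cells sum to 598, so (4,5) = 237.
Row 3: 195 + 111 + 167 + 139 + ? = 835, so (3,4) = 223.
Row 4: 118 + 209 + 181 + 237 + ? = 835, so (4,3) = 90.
Column 3: 146 + 244 + 167 + 90 + ? = 835, so (5,3) = 188.
Column 4: 202 + 125 + 223 + 181 + ? = 835, so (5,4) = 104.

104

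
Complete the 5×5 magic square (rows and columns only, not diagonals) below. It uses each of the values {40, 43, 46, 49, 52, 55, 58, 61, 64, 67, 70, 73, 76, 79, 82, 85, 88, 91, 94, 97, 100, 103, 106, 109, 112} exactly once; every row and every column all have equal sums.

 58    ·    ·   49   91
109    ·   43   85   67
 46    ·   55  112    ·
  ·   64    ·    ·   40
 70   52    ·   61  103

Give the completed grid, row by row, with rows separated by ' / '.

58 100 82 49 91 / 109 76 43 85 67 / 46 88 55 112 79 / 97 64 106 73 40 / 70 52 94 61 103

The 25 entries sum to 1900, so each line sums to 1900/5 = 380.
Row 2: 109 + 43 + 85 + 67 + ? = 380, so (2,2) = 76.
The remaining cell in row 5 is (5,3) = 380 − 286 = 94.
Column 1 must total 380; the given cells sum to 283, so (4,1) = 97.
Column 4 needs 380; the known cells sum to 307, so (4,4) = 73.
Column 5 needs 380; the known cells sum to 301, so (3,5) = 79.
The remaining cell in row 3 is (3,2) = 380 − 292 = 88.
Row 4: 97 + 64 + 73 + 40 + ? = 380, so (4,3) = 106.
The remaining cell in column 2 is (1,2) = 380 − 280 = 100.
Column 3: 43 + 55 + 106 + 94 + ? = 380, so (1,3) = 82.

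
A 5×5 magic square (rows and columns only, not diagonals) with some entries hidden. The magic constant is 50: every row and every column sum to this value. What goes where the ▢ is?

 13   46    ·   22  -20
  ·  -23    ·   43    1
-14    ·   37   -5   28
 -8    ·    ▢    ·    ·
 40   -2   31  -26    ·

-17

From row 1, 50 − (13 + 46 + 22 + (-20)) gives (1,3) = -11.
Row 3: -14 + 37 + (-5) + 28 + ? = 50, so (3,2) = 4.
From row 5, 50 − (40 + (-2) + 31 + (-26)) gives (5,5) = 7.
Column 1 must total 50; the given cells sum to 31, so (2,1) = 19.
Column 2 must total 50; the given cells sum to 25, so (4,2) = 25.
Column 4 needs 50; the known cells sum to 34, so (4,4) = 16.
Column 5: -20 + 1 + 28 + 7 + ? = 50, so (4,5) = 34.
The remaining cell in row 2 is (2,3) = 50 − 40 = 10.
Row 4 needs 50; the known cells sum to 67, so (4,3) = -17.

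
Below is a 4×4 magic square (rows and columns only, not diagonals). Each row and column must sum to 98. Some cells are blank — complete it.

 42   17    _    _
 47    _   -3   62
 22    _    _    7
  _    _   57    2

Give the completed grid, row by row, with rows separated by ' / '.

From row 2, 98 − (47 + (-3) + 62) gives (2,2) = -8.
The remaining cell in column 1 is (4,1) = 98 − 111 = -13.
Column 4: 62 + 7 + 2 + ? = 98, so (1,4) = 27.
Row 1 needs 98; the known cells sum to 86, so (1,3) = 12.
Using row 4: -13 + 57 + 2 + ? → (4,2) = 98 − 46 = 52.
The remaining cell in column 2 is (3,2) = 98 − 61 = 37.
Column 3 needs 98; the known cells sum to 66, so (3,3) = 32.

42 17 12 27 / 47 -8 -3 62 / 22 37 32 7 / -13 52 57 2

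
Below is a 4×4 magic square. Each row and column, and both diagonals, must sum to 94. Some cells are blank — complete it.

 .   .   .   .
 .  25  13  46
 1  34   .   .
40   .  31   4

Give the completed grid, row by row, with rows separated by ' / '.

From row 2, 94 − (25 + 13 + 46) gives (2,1) = 10.
Row 4 needs 94; the known cells sum to 75, so (4,2) = 19.
From column 1, 94 − (10 + 1 + 40) gives (1,1) = 43.
Column 2: 25 + 34 + 19 + ? = 94, so (1,2) = 16.
Main diagonal: 43 + 25 + 4 + ? = 94, so (3,3) = 22.
Using anti-diagonal: 13 + 34 + 40 + ? → (1,4) = 94 − 87 = 7.
Row 1 needs 94; the known cells sum to 66, so (1,3) = 28.
From row 3, 94 − (1 + 34 + 22) gives (3,4) = 37.

43 16 28 7 / 10 25 13 46 / 1 34 22 37 / 40 19 31 4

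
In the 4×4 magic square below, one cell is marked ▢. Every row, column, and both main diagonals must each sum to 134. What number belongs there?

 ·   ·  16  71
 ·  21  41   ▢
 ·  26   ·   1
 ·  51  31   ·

Column 2 must total 134; the given cells sum to 98, so (1,2) = 36.
Using column 3: 16 + 41 + 31 + ? → (3,3) = 134 − 88 = 46.
From anti-diagonal, 134 − (71 + 41 + 26) gives (4,1) = -4.
The remaining cell in row 1 is (1,1) = 134 − 123 = 11.
The remaining cell in row 3 is (3,1) = 134 − 73 = 61.
Row 4 needs 134; the known cells sum to 78, so (4,4) = 56.
From column 1, 134 − (11 + 61 + (-4)) gives (2,1) = 66.
Column 4: 71 + 1 + 56 + ? = 134, so (2,4) = 6.

6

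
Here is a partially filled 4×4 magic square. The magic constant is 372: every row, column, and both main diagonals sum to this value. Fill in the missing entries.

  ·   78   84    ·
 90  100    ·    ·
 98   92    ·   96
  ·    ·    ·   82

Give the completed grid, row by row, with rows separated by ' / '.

Using row 3: 98 + 92 + 96 + ? → (3,3) = 372 − 286 = 86.
The remaining cell in column 2 is (4,2) = 372 − 270 = 102.
Using main diagonal: 100 + 86 + 82 + ? → (1,1) = 372 − 268 = 104.
Row 1 must total 372; the given cells sum to 266, so (1,4) = 106.
Column 1: 104 + 90 + 98 + ? = 372, so (4,1) = 80.
Column 4 must total 372; the given cells sum to 284, so (2,4) = 88.
Anti-diagonal needs 372; the known cells sum to 278, so (2,3) = 94.
Row 4 needs 372; the known cells sum to 264, so (4,3) = 108.

104 78 84 106 / 90 100 94 88 / 98 92 86 96 / 80 102 108 82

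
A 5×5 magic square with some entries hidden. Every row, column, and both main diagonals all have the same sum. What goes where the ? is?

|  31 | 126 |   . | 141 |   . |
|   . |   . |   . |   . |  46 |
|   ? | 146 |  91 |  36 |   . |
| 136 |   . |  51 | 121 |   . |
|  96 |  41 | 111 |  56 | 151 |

Row 5 is complete and sums to 455; that is the magic constant.
Column 4 must total 455; the given cells sum to 354, so (2,4) = 101.
Main diagonal must total 455; the given cells sum to 394, so (2,2) = 61.
Using column 2: 126 + 61 + 146 + 41 + ? → (4,2) = 455 − 374 = 81.
Anti-diagonal must total 455; the given cells sum to 369, so (1,5) = 86.
From row 1, 455 − (31 + 126 + 141 + 86) gives (1,3) = 71.
Row 4 must total 455; the given cells sum to 389, so (4,5) = 66.
From column 3, 455 − (71 + 91 + 51 + 111) gives (2,3) = 131.
Column 5 needs 455; the known cells sum to 349, so (3,5) = 106.
The remaining cell in row 2 is (2,1) = 455 − 339 = 116.
From row 3, 455 − (146 + 91 + 36 + 106) gives (3,1) = 76.

76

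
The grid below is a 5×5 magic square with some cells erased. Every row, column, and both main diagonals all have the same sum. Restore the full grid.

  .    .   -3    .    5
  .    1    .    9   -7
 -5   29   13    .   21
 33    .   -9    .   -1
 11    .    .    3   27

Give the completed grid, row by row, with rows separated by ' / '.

-11 23 -3 31 5 / 17 1 25 9 -7 / -5 29 13 -13 21 / 33 7 -9 15 -1 / 11 -15 19 3 27

Column 5 is already complete: 5 + -7 + 21 + -1 + 27 = 45, so that is the magic constant.
From row 3, 45 − (-5 + 29 + 13 + 21) gives (3,4) = -13.
Anti-diagonal needs 45; the known cells sum to 38, so (4,2) = 7.
Row 4 needs 45; the known cells sum to 30, so (4,4) = 15.
Column 4 needs 45; the known cells sum to 14, so (1,4) = 31.
Main diagonal needs 45; the known cells sum to 56, so (1,1) = -11.
Using row 1: -11 + (-3) + 31 + 5 + ? → (1,2) = 45 − 22 = 23.
Using column 1: -11 + (-5) + 33 + 11 + ? → (2,1) = 45 − 28 = 17.
From column 2, 45 − (23 + 1 + 29 + 7) gives (5,2) = -15.
Row 2: 17 + 1 + 9 + (-7) + ? = 45, so (2,3) = 25.
Row 5 needs 45; the known cells sum to 26, so (5,3) = 19.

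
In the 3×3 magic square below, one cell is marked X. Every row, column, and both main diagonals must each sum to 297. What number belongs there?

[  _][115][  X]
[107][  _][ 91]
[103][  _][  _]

Row 2 must total 297; the given cells sum to 198, so (2,2) = 99.
From column 1, 297 − (107 + 103) gives (1,1) = 87.
Column 2 must total 297; the given cells sum to 214, so (3,2) = 83.
From main diagonal, 297 − (87 + 99) gives (3,3) = 111.
Anti-diagonal: 99 + 103 + ? = 297, so (1,3) = 95.

95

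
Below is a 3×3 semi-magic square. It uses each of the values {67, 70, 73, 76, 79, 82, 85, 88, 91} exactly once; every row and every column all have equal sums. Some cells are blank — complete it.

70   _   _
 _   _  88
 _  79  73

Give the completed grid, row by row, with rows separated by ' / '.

The 9 entries sum to 711, so each line sums to 711/3 = 237.
Row 3 needs 237; the known cells sum to 152, so (3,1) = 85.
Column 1: 70 + 85 + ? = 237, so (2,1) = 82.
The remaining cell in column 3 is (1,3) = 237 − 161 = 76.
Row 1: 70 + 76 + ? = 237, so (1,2) = 91.
Row 2 needs 237; the known cells sum to 170, so (2,2) = 67.

70 91 76 / 82 67 88 / 85 79 73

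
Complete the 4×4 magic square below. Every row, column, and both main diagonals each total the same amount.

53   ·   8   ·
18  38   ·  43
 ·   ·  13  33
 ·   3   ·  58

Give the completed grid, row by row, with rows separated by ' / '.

Main diagonal is already complete: 53 + 38 + 13 + 58 = 162, so that is the magic constant.
The remaining cell in row 2 is (2,3) = 162 − 99 = 63.
Column 3 needs 162; the known cells sum to 84, so (4,3) = 78.
Column 4 must total 162; the given cells sum to 134, so (1,4) = 28.
Row 1: 53 + 8 + 28 + ? = 162, so (1,2) = 73.
The remaining cell in row 4 is (4,1) = 162 − 139 = 23.
From column 1, 162 − (53 + 18 + 23) gives (3,1) = 68.
Column 2 must total 162; the given cells sum to 114, so (3,2) = 48.

53 73 8 28 / 18 38 63 43 / 68 48 13 33 / 23 3 78 58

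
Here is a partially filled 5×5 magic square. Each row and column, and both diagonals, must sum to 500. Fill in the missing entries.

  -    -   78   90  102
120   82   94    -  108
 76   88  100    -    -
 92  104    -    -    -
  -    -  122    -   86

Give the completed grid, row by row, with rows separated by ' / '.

Using row 2: 120 + 82 + 94 + 108 + ? → (2,4) = 500 − 404 = 96.
Column 3 needs 500; the known cells sum to 394, so (4,3) = 106.
Anti-diagonal needs 500; the known cells sum to 402, so (5,1) = 98.
Using column 1: 120 + 76 + 92 + 98 + ? → (1,1) = 500 − 386 = 114.
Main diagonal: 114 + 82 + 100 + 86 + ? = 500, so (4,4) = 118.
Using row 1: 114 + 78 + 90 + 102 + ? → (1,2) = 500 − 384 = 116.
Using row 4: 92 + 104 + 106 + 118 + ? → (4,5) = 500 − 420 = 80.
Column 2 must total 500; the given cells sum to 390, so (5,2) = 110.
Column 5 needs 500; the known cells sum to 376, so (3,5) = 124.
Using row 3: 76 + 88 + 100 + 124 + ? → (3,4) = 500 − 388 = 112.
Row 5 must total 500; the given cells sum to 416, so (5,4) = 84.

114 116 78 90 102 / 120 82 94 96 108 / 76 88 100 112 124 / 92 104 106 118 80 / 98 110 122 84 86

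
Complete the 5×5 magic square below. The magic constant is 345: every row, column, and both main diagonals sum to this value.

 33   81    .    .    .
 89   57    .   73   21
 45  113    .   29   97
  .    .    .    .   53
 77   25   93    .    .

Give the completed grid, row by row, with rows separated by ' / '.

Row 2 needs 345; the known cells sum to 240, so (2,3) = 105.
From row 3, 345 − (45 + 113 + 29 + 97) gives (3,3) = 61.
Column 1: 33 + 89 + 45 + 77 + ? = 345, so (4,1) = 101.
Using column 2: 81 + 57 + 113 + 25 + ? → (4,2) = 345 − 276 = 69.
The remaining cell in anti-diagonal is (1,5) = 345 − 280 = 65.
Using column 5: 65 + 21 + 97 + 53 + ? → (5,5) = 345 − 236 = 109.
Main diagonal needs 345; the known cells sum to 260, so (4,4) = 85.
Row 4 needs 345; the known cells sum to 308, so (4,3) = 37.
Using row 5: 77 + 25 + 93 + 109 + ? → (5,4) = 345 − 304 = 41.
Column 3 must total 345; the given cells sum to 296, so (1,3) = 49.
From column 4, 345 − (73 + 29 + 85 + 41) gives (1,4) = 117.

33 81 49 117 65 / 89 57 105 73 21 / 45 113 61 29 97 / 101 69 37 85 53 / 77 25 93 41 109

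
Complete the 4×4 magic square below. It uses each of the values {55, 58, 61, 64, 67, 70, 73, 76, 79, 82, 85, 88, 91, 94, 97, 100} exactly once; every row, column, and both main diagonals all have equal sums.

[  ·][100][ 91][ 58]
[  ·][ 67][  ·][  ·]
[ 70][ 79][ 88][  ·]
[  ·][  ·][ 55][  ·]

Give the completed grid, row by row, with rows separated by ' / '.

61 100 91 58 / 82 67 76 85 / 70 79 88 73 / 97 64 55 94

The 16 entries sum to 1240, so each line sums to 1240/4 = 310.
Using row 1: 100 + 91 + 58 + ? → (1,1) = 310 − 249 = 61.
From row 3, 310 − (70 + 79 + 88) gives (3,4) = 73.
From column 2, 310 − (100 + 67 + 79) gives (4,2) = 64.
Using column 3: 91 + 88 + 55 + ? → (2,3) = 310 − 234 = 76.
Using main diagonal: 61 + 67 + 88 + ? → (4,4) = 310 − 216 = 94.
The remaining cell in anti-diagonal is (4,1) = 310 − 213 = 97.
The remaining cell in column 1 is (2,1) = 310 − 228 = 82.
Column 4 needs 310; the known cells sum to 225, so (2,4) = 85.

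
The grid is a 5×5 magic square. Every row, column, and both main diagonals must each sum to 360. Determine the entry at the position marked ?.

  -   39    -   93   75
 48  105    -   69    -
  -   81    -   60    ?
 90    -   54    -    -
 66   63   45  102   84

Column 2: 39 + 105 + 81 + 63 + ? = 360, so (4,2) = 72.
The remaining cell in column 4 is (4,4) = 360 − 324 = 36.
Anti-diagonal must total 360; the given cells sum to 282, so (3,3) = 78.
Row 4 must total 360; the given cells sum to 252, so (4,5) = 108.
Main diagonal: 105 + 78 + 36 + 84 + ? = 360, so (1,1) = 57.
Row 1 needs 360; the known cells sum to 264, so (1,3) = 96.
From column 1, 360 − (57 + 48 + 90 + 66) gives (3,1) = 99.
Column 3 needs 360; the known cells sum to 273, so (2,3) = 87.
Row 2 needs 360; the known cells sum to 309, so (2,5) = 51.
Row 3 must total 360; the given cells sum to 318, so (3,5) = 42.

42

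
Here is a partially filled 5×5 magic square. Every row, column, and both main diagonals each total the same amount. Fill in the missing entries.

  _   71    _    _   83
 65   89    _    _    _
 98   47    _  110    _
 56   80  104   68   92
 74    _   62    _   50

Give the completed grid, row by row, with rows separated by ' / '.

107 71 95 44 83 / 65 89 53 77 116 / 98 47 86 110 59 / 56 80 104 68 92 / 74 113 62 101 50

Row 4 is already complete: 56 + 80 + 104 + 68 + 92 = 400, so that is the magic constant.
The remaining cell in column 1 is (1,1) = 400 − 293 = 107.
Column 2 must total 400; the given cells sum to 287, so (5,2) = 113.
The remaining cell in main diagonal is (3,3) = 400 − 314 = 86.
From anti-diagonal, 400 − (83 + 86 + 80 + 74) gives (2,4) = 77.
Row 3 must total 400; the given cells sum to 341, so (3,5) = 59.
Using row 5: 74 + 113 + 62 + 50 + ? → (5,4) = 400 − 299 = 101.
Column 4 must total 400; the given cells sum to 356, so (1,4) = 44.
From column 5, 400 − (83 + 59 + 92 + 50) gives (2,5) = 116.
Row 1 must total 400; the given cells sum to 305, so (1,3) = 95.
Row 2 needs 400; the known cells sum to 347, so (2,3) = 53.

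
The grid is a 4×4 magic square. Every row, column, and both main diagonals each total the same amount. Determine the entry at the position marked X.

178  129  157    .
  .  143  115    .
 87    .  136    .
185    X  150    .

122

Column 3 is complete and sums to 558; that is the magic constant.
The remaining cell in row 1 is (1,4) = 558 − 464 = 94.
Column 1: 178 + 87 + 185 + ? = 558, so (2,1) = 108.
The remaining cell in main diagonal is (4,4) = 558 − 457 = 101.
The remaining cell in anti-diagonal is (3,2) = 558 − 394 = 164.
Using row 2: 108 + 143 + 115 + ? → (2,4) = 558 − 366 = 192.
Using row 3: 87 + 164 + 136 + ? → (3,4) = 558 − 387 = 171.
Row 4 needs 558; the known cells sum to 436, so (4,2) = 122.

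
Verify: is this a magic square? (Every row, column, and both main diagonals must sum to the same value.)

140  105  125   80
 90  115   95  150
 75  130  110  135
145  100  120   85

Yes

Row 1: 140 + 105 + 125 + 80 = 450.
Row 2: 90 + 115 + 95 + 150 = 450.
Row 3: 75 + 130 + 110 + 135 = 450.
Row 4: 145 + 100 + 120 + 85 = 450.
Column 1: 140 + 90 + 75 + 145 = 450.
Column 2: 105 + 115 + 130 + 100 = 450.
Column 3: 125 + 95 + 110 + 120 = 450.
Column 4: 80 + 150 + 135 + 85 = 450.
Main diagonal: 140 + 115 + 110 + 85 = 450.
Anti-diagonal: 80 + 95 + 130 + 145 = 450.
All lines sum to 450.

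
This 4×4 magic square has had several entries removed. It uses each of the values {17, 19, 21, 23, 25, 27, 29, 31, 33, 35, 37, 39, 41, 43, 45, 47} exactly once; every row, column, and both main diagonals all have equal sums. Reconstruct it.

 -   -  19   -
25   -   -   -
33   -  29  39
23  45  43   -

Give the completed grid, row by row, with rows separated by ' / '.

The 16 entries sum to 512, so each line sums to 512/4 = 128.
Row 3 must total 128; the given cells sum to 101, so (3,2) = 27.
Using row 4: 23 + 45 + 43 + ? → (4,4) = 128 − 111 = 17.
Column 1: 25 + 33 + 23 + ? = 128, so (1,1) = 47.
Column 3 needs 128; the known cells sum to 91, so (2,3) = 37.
Main diagonal: 47 + 29 + 17 + ? = 128, so (2,2) = 35.
The remaining cell in anti-diagonal is (1,4) = 128 − 87 = 41.
From row 1, 128 − (47 + 19 + 41) gives (1,2) = 21.
Using row 2: 25 + 35 + 37 + ? → (2,4) = 128 − 97 = 31.

47 21 19 41 / 25 35 37 31 / 33 27 29 39 / 23 45 43 17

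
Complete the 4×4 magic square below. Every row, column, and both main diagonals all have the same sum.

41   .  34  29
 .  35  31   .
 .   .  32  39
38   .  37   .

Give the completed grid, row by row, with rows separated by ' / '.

41 30 34 29 / 28 35 31 40 / 27 36 32 39 / 38 33 37 26

Column 3 is already complete: 34 + 31 + 32 + 37 = 134, so that is the magic constant.
Using row 1: 41 + 34 + 29 + ? → (1,2) = 134 − 104 = 30.
From main diagonal, 134 − (41 + 35 + 32) gives (4,4) = 26.
Anti-diagonal must total 134; the given cells sum to 98, so (3,2) = 36.
From row 3, 134 − (36 + 32 + 39) gives (3,1) = 27.
Using row 4: 38 + 37 + 26 + ? → (4,2) = 134 − 101 = 33.
From column 1, 134 − (41 + 27 + 38) gives (2,1) = 28.
Column 4 needs 134; the known cells sum to 94, so (2,4) = 40.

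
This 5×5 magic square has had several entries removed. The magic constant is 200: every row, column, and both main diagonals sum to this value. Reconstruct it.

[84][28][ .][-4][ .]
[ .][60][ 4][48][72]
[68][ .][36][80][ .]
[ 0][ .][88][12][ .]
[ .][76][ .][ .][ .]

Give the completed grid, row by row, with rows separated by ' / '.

84 28 52 -4 40 / 16 60 4 48 72 / 68 -8 36 80 24 / 0 44 88 12 56 / 32 76 20 64 8

The remaining cell in row 2 is (2,1) = 200 − 184 = 16.
Column 1 needs 200; the known cells sum to 168, so (5,1) = 32.
Column 4 needs 200; the known cells sum to 136, so (5,4) = 64.
Using main diagonal: 84 + 60 + 36 + 12 + ? → (5,5) = 200 − 192 = 8.
The remaining cell in row 5 is (5,3) = 200 − 180 = 20.
From column 3, 200 − (4 + 36 + 88 + 20) gives (1,3) = 52.
Row 1 must total 200; the given cells sum to 160, so (1,5) = 40.
Anti-diagonal needs 200; the known cells sum to 156, so (4,2) = 44.
Using row 4: 0 + 44 + 88 + 12 + ? → (4,5) = 200 − 144 = 56.
Column 2: 28 + 60 + 44 + 76 + ? = 200, so (3,2) = -8.
Column 5: 40 + 72 + 56 + 8 + ? = 200, so (3,5) = 24.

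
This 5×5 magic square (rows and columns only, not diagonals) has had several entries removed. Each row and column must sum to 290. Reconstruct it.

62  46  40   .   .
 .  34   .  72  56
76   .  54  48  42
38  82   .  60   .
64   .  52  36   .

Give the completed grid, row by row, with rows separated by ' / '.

62 46 40 74 68 / 50 34 78 72 56 / 76 70 54 48 42 / 38 82 66 60 44 / 64 58 52 36 80

From row 3, 290 − (76 + 54 + 48 + 42) gives (3,2) = 70.
The remaining cell in column 1 is (2,1) = 290 − 240 = 50.
From column 2, 290 − (46 + 34 + 70 + 82) gives (5,2) = 58.
Column 4 needs 290; the known cells sum to 216, so (1,4) = 74.
Row 1 must total 290; the given cells sum to 222, so (1,5) = 68.
Row 2 needs 290; the known cells sum to 212, so (2,3) = 78.
From row 5, 290 − (64 + 58 + 52 + 36) gives (5,5) = 80.
From column 3, 290 − (40 + 78 + 54 + 52) gives (4,3) = 66.
The remaining cell in column 5 is (4,5) = 290 − 246 = 44.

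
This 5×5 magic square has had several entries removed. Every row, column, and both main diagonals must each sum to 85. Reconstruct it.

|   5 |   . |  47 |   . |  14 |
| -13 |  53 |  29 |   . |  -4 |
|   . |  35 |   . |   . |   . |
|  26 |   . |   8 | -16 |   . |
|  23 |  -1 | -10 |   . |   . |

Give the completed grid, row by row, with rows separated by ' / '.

5 -19 47 38 14 / -13 53 29 20 -4 / 44 35 11 2 -7 / 26 17 8 -16 50 / 23 -1 -10 41 32

Row 2: -13 + 53 + 29 + (-4) + ? = 85, so (2,4) = 20.
The remaining cell in column 1 is (3,1) = 85 − 41 = 44.
Column 3 must total 85; the given cells sum to 74, so (3,3) = 11.
Main diagonal: 5 + 53 + 11 + (-16) + ? = 85, so (5,5) = 32.
Using anti-diagonal: 14 + 20 + 11 + 23 + ? → (4,2) = 85 − 68 = 17.
From row 4, 85 − (26 + 17 + 8 + (-16)) gives (4,5) = 50.
Row 5 needs 85; the known cells sum to 44, so (5,4) = 41.
Using column 2: 53 + 35 + 17 + (-1) + ? → (1,2) = 85 − 104 = -19.
Column 5 must total 85; the given cells sum to 92, so (3,5) = -7.
Row 1 must total 85; the given cells sum to 47, so (1,4) = 38.
The remaining cell in row 3 is (3,4) = 85 − 83 = 2.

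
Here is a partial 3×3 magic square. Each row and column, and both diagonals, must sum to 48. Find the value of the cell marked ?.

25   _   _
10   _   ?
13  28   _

22

Row 3 must total 48; the given cells sum to 41, so (3,3) = 7.
Main diagonal: 25 + 7 + ? = 48, so (2,2) = 16.
Anti-diagonal needs 48; the known cells sum to 29, so (1,3) = 19.
Row 1 must total 48; the given cells sum to 44, so (1,2) = 4.
Row 2 must total 48; the given cells sum to 26, so (2,3) = 22.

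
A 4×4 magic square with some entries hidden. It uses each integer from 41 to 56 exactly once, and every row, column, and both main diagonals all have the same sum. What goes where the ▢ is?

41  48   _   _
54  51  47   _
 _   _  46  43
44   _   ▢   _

49

The entries are 41 through 56, which sum to 776, so each line sums to 776/4 = 194.
From row 2, 194 − (54 + 51 + 47) gives (2,4) = 42.
Column 1: 41 + 54 + 44 + ? = 194, so (3,1) = 55.
Main diagonal needs 194; the known cells sum to 138, so (4,4) = 56.
Row 3 must total 194; the given cells sum to 144, so (3,2) = 50.
The remaining cell in column 2 is (4,2) = 194 − 149 = 45.
Using column 4: 42 + 43 + 56 + ? → (1,4) = 194 − 141 = 53.
From row 1, 194 − (41 + 48 + 53) gives (1,3) = 52.
Row 4 needs 194; the known cells sum to 145, so (4,3) = 49.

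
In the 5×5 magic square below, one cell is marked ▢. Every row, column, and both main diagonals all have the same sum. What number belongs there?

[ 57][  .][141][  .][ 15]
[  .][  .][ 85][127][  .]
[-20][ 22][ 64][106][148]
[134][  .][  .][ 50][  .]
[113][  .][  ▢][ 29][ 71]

Row 3 is complete and sums to 320; that is the magic constant.
Column 1 must total 320; the given cells sum to 284, so (2,1) = 36.
Using column 4: 127 + 106 + 50 + 29 + ? → (1,4) = 320 − 312 = 8.
Main diagonal must total 320; the given cells sum to 242, so (2,2) = 78.
Using anti-diagonal: 15 + 127 + 64 + 113 + ? → (4,2) = 320 − 319 = 1.
Row 1 needs 320; the known cells sum to 221, so (1,2) = 99.
Row 2 needs 320; the known cells sum to 326, so (2,5) = -6.
Column 2: 99 + 78 + 22 + 1 + ? = 320, so (5,2) = 120.
From column 5, 320 − (15 + (-6) + 148 + 71) gives (4,5) = 92.
The remaining cell in row 4 is (4,3) = 320 − 277 = 43.
Row 5 must total 320; the given cells sum to 333, so (5,3) = -13.

-13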